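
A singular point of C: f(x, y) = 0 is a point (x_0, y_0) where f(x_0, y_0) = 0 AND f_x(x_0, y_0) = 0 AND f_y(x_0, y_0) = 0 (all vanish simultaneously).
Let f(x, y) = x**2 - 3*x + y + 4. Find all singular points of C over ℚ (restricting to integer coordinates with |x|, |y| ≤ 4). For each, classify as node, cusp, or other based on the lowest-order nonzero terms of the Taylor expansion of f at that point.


No singular points in the scanned grid; C is smooth there.

Compute partial derivatives:
  f_x = 2*x - 3.
  f_y = 1.
f_y = 1 is a nonzero constant, so f_y never vanishes: no point (x, y) can satisfy f = f_x = f_y = 0. In particular no (x, y) ∈ {−4, ..., 4}² is singular; the curve is smooth.


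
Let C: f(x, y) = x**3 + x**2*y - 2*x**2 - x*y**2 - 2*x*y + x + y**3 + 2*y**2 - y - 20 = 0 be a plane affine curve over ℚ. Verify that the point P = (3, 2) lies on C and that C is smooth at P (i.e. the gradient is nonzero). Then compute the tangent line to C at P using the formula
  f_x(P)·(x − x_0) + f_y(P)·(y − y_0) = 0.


Tangent line at P: 20*x + 10*y - 80 = 0.

Step 1: f(3, 2) = 0, so P lies on C.
Step 2: partial derivatives
  f_x(x, y) = 3*x**2 + 2*x*y - 4*x - y**2 - 2*y + 1, f_y(x, y) = x**2 - 2*x*y - 2*x + 3*y**2 + 4*y - 1.
  f_x(P) = 20, f_y(P) = 10 (gradient nonzero, so P is smooth).
Step 3: tangent line at P: 20·(x − 3) + 10·(y − 2) = 0.
Expanding: 20*x + 10*y - 80 = 0.


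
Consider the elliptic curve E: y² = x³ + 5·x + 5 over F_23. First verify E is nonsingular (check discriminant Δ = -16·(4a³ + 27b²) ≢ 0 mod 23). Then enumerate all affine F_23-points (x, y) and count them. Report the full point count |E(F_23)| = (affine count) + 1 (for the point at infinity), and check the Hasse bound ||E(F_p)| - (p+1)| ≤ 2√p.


Affine points = {(2, 0), (3, 1), (3, 22), (13, 6), (13, 17), (14, 6), (14, 17), (16, 8), (16, 15), (17, 9), (17, 14), (18, 4), (18, 19), (19, 6), (19, 17), (20, 3), (20, 20)}; affine count = 17; |E(F_23)| = 18.

Discriminant check: Δ ∝ 4a³ + 27b² = 4·5³ + 27·5² = 4·125 + 27·25 ≡ 2 (mod 23). Nonzero ⇒ E is nonsingular.
For each x ∈ F_23, compute rhs = x³ + 5·x + 5 mod 23, then count y ∈ F_23 with y² ≡ rhs.
  x = 0: rhs = 5, matching y values: none (0 points).
  x = 1: rhs = 11, matching y values: none (0 points).
  x = 2: rhs = 0, matching y values: 0 (1 points).
  x = 3: rhs = 1, matching y values: 1, 22 (2 points).
  x = 4: rhs = 20, matching y values: none (0 points).
  x = 5: rhs = 17, matching y values: none (0 points).
  x = 6: rhs = 21, matching y values: none (0 points).
  x = 7: rhs = 15, matching y values: none (0 points).
  x = 8: rhs = 5, matching y values: none (0 points).
  x = 9: rhs = 20, matching y values: none (0 points).
  x = 10: rhs = 20, matching y values: none (0 points).
  x = 11: rhs = 11, matching y values: none (0 points).
  x = 12: rhs = 22, matching y values: none (0 points).
  x = 13: rhs = 13, matching y values: 6, 17 (2 points).
  x = 14: rhs = 13, matching y values: 6, 17 (2 points).
  x = 15: rhs = 5, matching y values: none (0 points).
  x = 16: rhs = 18, matching y values: 8, 15 (2 points).
  x = 17: rhs = 12, matching y values: 9, 14 (2 points).
  x = 18: rhs = 16, matching y values: 4, 19 (2 points).
  x = 19: rhs = 13, matching y values: 6, 17 (2 points).
  x = 20: rhs = 9, matching y values: 3, 20 (2 points).
  x = 21: rhs = 10, matching y values: none (0 points).
  x = 22: rhs = 22, matching y values: none (0 points).
Total affine count: 17.
Full point count |E(F_23)| = 17 + 1 = 18.
Hasse bound: |18 − (23+1)| = |-6| = 6 ≤ 2√23 ≈ 9.5917 ✓.


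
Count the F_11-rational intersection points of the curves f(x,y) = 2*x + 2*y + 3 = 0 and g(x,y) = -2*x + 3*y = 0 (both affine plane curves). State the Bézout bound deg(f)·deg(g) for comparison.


Common zeros: {(9, 6)}; count = 1; Bézout bound = 1.

deg(f) = 1, deg(g) = 1, so Bézout bound = 1.
Scan x ∈ F_11. For each x, list the y ∈ F_11 with f(x, y) ≡ 0 and those with g(x, y) ≡ 0 (mod 11); the common zeros in that column are the intersection.
  x = 0: f ≡ 0 at y ∈ {4}; g ≡ 0 at y ∈ {0}; common: ∅.
  x = 1: f ≡ 0 at y ∈ {3}; g ≡ 0 at y ∈ {8}; common: ∅.
  x = 2: f ≡ 0 at y ∈ {2}; g ≡ 0 at y ∈ {5}; common: ∅.
  x = 3: f ≡ 0 at y ∈ {1}; g ≡ 0 at y ∈ {2}; common: ∅.
  x = 4: f ≡ 0 at y ∈ {0}; g ≡ 0 at y ∈ {10}; common: ∅.
  x = 5: f ≡ 0 at y ∈ {10}; g ≡ 0 at y ∈ {7}; common: ∅.
  x = 6: f ≡ 0 at y ∈ {9}; g ≡ 0 at y ∈ {4}; common: ∅.
  x = 7: f ≡ 0 at y ∈ {8}; g ≡ 0 at y ∈ {1}; common: ∅.
  x = 8: f ≡ 0 at y ∈ {7}; g ≡ 0 at y ∈ {9}; common: ∅.
  x = 9: f ≡ 0 at y ∈ {6}; g ≡ 0 at y ∈ {6}; common: {6}.
  x = 10: f ≡ 0 at y ∈ {5}; g ≡ 0 at y ∈ {3}; common: ∅.
Collecting: common zeros = {(9, 6)}, so the count is 1.
Comparison with the Bézout bound: 1 ≤ 1 = deg(f)·deg(g), as expected for curves with no common component (the bound is attained).


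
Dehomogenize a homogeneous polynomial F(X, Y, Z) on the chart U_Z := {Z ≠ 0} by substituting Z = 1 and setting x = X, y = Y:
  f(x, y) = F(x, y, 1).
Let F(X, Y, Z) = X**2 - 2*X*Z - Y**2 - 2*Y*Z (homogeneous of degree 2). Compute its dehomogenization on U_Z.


f(x, y) = x**2 - 2*x - y**2 - 2*y

On U_Z we set Z = 1. Each monomial c·X^i·Y^j·Z^k in F becomes c·x^i·y^j·1^k = c·x^i·y^j.
Substituting Z = 1: F(X, Y, 1) = x**2 - 2*x - y**2 - 2*y.
Note: deg(f) ≤ deg(F) = 2; strict inequality happens when F is divisible by Z (lost terms).


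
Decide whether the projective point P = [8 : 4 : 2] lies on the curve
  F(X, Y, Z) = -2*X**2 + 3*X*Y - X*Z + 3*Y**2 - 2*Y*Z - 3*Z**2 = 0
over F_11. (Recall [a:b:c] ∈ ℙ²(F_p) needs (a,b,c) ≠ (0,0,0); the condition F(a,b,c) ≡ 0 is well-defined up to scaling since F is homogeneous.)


F(8,4,2) ≡ 5 (mod 11); P is NOT on the curve.

Evaluate F(8, 4, 2) term-by-term (mod 11).
  -2*X**2 ↦ -2·64·1·1 = -128
  3*X*Y ↦ 3·8·4·1 = 96
  -X*Z ↦ -1·8·1·2 = -16
  3*Y**2 ↦ 3·1·16·1 = 48
  -2*Y*Z ↦ -2·1·4·2 = -16
  -3*Z**2 ↦ -3·1·1·4 = -12
Sum: F(8, 4, 2) = (-128) + (96) + (-16) + (48) + (-16) + (-12) = -28.
Reducing mod 11: -28 ≡ 5 (mod 11).
Since F(a, b, c) ≡ 5 ≠ 0 (mod 11), P does NOT lie on the curve.


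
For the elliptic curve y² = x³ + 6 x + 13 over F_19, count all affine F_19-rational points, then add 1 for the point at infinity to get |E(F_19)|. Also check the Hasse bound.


Affine points = {(1, 1), (1, 18), (3, 1), (3, 18), (4, 5), (4, 14), (5, 4), (5, 15), (9, 6), (9, 13), (10, 3), (10, 16), (11, 2), (11, 17), (15, 1), (15, 18), (16, 5), (16, 14), (18, 5), (18, 14)}; affine count = 20; |E(F_19)| = 21.

Discriminant check: Δ ∝ 4a³ + 27b² = 4·6³ + 27·13² = 4·216 + 27·169 ≡ 12 (mod 19). Nonzero ⇒ E is nonsingular.
For each x ∈ F_19, compute rhs = x³ + 6·x + 13 mod 19, then count y ∈ F_19 with y² ≡ rhs.
  x = 0: rhs = 13, matching y values: none (0 points).
  x = 1: rhs = 1, matching y values: 1, 18 (2 points).
  x = 2: rhs = 14, matching y values: none (0 points).
  x = 3: rhs = 1, matching y values: 1, 18 (2 points).
  x = 4: rhs = 6, matching y values: 5, 14 (2 points).
  x = 5: rhs = 16, matching y values: 4, 15 (2 points).
  x = 6: rhs = 18, matching y values: none (0 points).
  x = 7: rhs = 18, matching y values: none (0 points).
  x = 8: rhs = 3, matching y values: none (0 points).
  x = 9: rhs = 17, matching y values: 6, 13 (2 points).
  x = 10: rhs = 9, matching y values: 3, 16 (2 points).
  x = 11: rhs = 4, matching y values: 2, 17 (2 points).
  x = 12: rhs = 8, matching y values: none (0 points).
  x = 13: rhs = 8, matching y values: none (0 points).
  x = 14: rhs = 10, matching y values: none (0 points).
  x = 15: rhs = 1, matching y values: 1, 18 (2 points).
  x = 16: rhs = 6, matching y values: 5, 14 (2 points).
  x = 17: rhs = 12, matching y values: none (0 points).
  x = 18: rhs = 6, matching y values: 5, 14 (2 points).
Total affine count: 20.
Full point count |E(F_19)| = 20 + 1 = 21.
Hasse bound: |21 − (19+1)| = |1| = 1 ≤ 2√19 ≈ 8.7178 ✓.


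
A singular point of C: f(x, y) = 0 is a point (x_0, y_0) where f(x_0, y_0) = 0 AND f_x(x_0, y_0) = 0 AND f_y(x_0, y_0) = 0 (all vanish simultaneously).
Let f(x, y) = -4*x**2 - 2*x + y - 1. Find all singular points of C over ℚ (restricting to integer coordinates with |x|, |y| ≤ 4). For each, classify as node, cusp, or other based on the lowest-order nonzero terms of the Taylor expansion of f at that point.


No singular points in the scanned grid; C is smooth there.

Compute partial derivatives:
  f_x = -8*x - 2.
  f_y = 1.
f_y = 1 is a nonzero constant, so f_y never vanishes: no point (x, y) can satisfy f = f_x = f_y = 0. In particular no (x, y) ∈ {−4, ..., 4}² is singular; the curve is smooth.


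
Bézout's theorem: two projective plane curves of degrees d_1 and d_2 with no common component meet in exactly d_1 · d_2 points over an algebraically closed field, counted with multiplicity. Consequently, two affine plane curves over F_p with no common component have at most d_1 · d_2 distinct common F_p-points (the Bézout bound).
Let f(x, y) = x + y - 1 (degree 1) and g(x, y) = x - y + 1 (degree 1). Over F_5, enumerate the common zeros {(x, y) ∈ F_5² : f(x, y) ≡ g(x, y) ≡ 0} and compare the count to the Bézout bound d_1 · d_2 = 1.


Common zeros: {(0, 1)}; count = 1; Bézout bound = 1.

deg(f) = 1, deg(g) = 1, so Bézout bound = 1.
Scan x ∈ F_5. For each x, list the y ∈ F_5 with f(x, y) ≡ 0 and those with g(x, y) ≡ 0 (mod 5); the common zeros in that column are the intersection.
  x = 0: f ≡ 0 at y ∈ {1}; g ≡ 0 at y ∈ {1}; common: {1}.
  x = 1: f ≡ 0 at y ∈ {0}; g ≡ 0 at y ∈ {2}; common: ∅.
  x = 2: f ≡ 0 at y ∈ {4}; g ≡ 0 at y ∈ {3}; common: ∅.
  x = 3: f ≡ 0 at y ∈ {3}; g ≡ 0 at y ∈ {4}; common: ∅.
  x = 4: f ≡ 0 at y ∈ {2}; g ≡ 0 at y ∈ {0}; common: ∅.
Collecting: common zeros = {(0, 1)}, so the count is 1.
Comparison with the Bézout bound: 1 ≤ 1 = deg(f)·deg(g), as expected for curves with no common component (the bound is attained).


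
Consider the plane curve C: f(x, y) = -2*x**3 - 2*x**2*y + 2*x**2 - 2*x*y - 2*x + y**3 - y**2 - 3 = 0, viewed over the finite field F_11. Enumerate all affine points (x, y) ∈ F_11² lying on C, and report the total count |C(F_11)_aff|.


Affine F_11-points: {(2, 3), (3, 3), (4, 3), (6, 2), (7, 0), (7, 2), (7, 10), (8, 2), (10, 7), (10, 8)}; count = 10.

For each of the 121 pairs (x, y) ∈ F_11², evaluate f(x, y) mod 11. Record the zeros.
  x = 0: [0↦8, 1↦8, 2↦1, 3↦4, 4↦1, 5↦9, 6↦1, 7↦5, 8↦5, 9↦7, 10↦6]  zeros at y ∈ ∅
  x = 1: [0↦6, 1↦2, 2↦2, 3↦1, 4↦5, 5↦9, 6↦8, 7↦8, 8↦4, 9↦2, 10↦8]  zeros at y ∈ ∅
  x = 2: [0↦7, 1↦6, 2↦9, 3↦0, 4↦7, 5↦3, 6↦5, 7↦8, 8↦7, 9↦8, 10↦6]  zeros at y ∈ {3}
  x = 3: [0↦10, 1↦8, 2↦10, 3↦0, 4↦6, 5↦1, 6↦2, 7↦4, 8↦2, 9↦2, 10↦10]  zeros at y ∈ {3}
  x = 4: [0↦3, 1↦7, 2↦4, 3↦0, 4↦1, 5↦2, 6↦9, 7↦6, 8↦10, 9↦5, 10↦8]  zeros at y ∈ {3}
  x = 5: [0↦7, 1↦2, 2↦1, 3↦10, 4↦2, 5↦5, 6↦3, 7↦2, 8↦8, 9↦5, 10↦10]  zeros at y ∈ ∅
  x = 6: [0↦10, 1↦3, 2↦0, 3↦7, 4↦8, 5↦9, 6↦5, 7↦2, 8↦6, 9↦1, 10↦4]  zeros at y ∈ {2}
  x = 7: [0↦0, 1↦9, 2↦0, 3↦1, 4↦7, 5↦2, 6↦3, 7↦5, 8↦3, 9↦3, 10↦0]  zeros at y ∈ {0, 2, 10}
  x = 8: [0↦9, 1↦8, 2↦0, 3↦2, 4↦9, 5↦5, 6↦7, 7↦10, 8↦9, 9↦10, 10↦8]  zeros at y ∈ {2}
  x = 9: [0↦3, 1↦10, 2↦10, 3↦9, 4↦2, 5↦6, 6↦5, 7↦5, 8↦1, 9↦10, 10↦5]  zeros at y ∈ ∅
  x = 10: [0↦3, 1↦3, 2↦7, 3↦10, 4↦7, 5↦4, 6↦7, 7↦0, 8↦0, 9↦2, 10↦1]  zeros at y ∈ {7, 8}
Collecting zeros: affine points = {(2, 3), (3, 3), (4, 3), (6, 2), (7, 0), (7, 2), (7, 10), (8, 2), (10, 7), (10, 8)}.
Total count |C(F_11)_aff| = 10.


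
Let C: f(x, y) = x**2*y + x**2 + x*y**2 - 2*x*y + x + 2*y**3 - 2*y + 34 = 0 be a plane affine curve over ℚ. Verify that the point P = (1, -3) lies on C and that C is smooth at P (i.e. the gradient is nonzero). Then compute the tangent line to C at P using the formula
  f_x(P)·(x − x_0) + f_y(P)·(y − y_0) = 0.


Tangent line at P: 12*x + 45*y + 123 = 0.

Step 1: f(1, -3) = 0, so P lies on C.
Step 2: partial derivatives
  f_x(x, y) = 2*x*y + 2*x + y**2 - 2*y + 1, f_y(x, y) = x**2 + 2*x*y - 2*x + 6*y**2 - 2.
  f_x(P) = 12, f_y(P) = 45 (gradient nonzero, so P is smooth).
Step 3: tangent line at P: 12·(x − 1) + 45·(y − -3) = 0.
Expanding: 12*x + 45*y + 123 = 0.


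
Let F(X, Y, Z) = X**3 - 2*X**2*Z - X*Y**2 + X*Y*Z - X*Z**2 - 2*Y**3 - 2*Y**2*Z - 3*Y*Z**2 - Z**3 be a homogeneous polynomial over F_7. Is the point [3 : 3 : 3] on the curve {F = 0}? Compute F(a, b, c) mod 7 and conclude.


F(3,3,3) ≡ 3 (mod 7); P is NOT on the curve.

Evaluate F(3, 3, 3) term-by-term (mod 7).
  X**3 ↦ 1·27·1·1 = 27
  -2*X**2*Z ↦ -2·9·1·3 = -54
  -X*Y**2 ↦ -1·3·9·1 = -27
  X*Y*Z ↦ 1·3·3·3 = 27
  -X*Z**2 ↦ -1·3·1·9 = -27
  -2*Y**3 ↦ -2·1·27·1 = -54
  -2*Y**2*Z ↦ -2·1·9·3 = -54
  -3*Y*Z**2 ↦ -3·1·3·9 = -81
  -Z**3 ↦ -1·1·1·27 = -27
Sum: F(3, 3, 3) = (27) + (-54) + (-27) + (27) + (-27) + (-54) + (-54) + (-81) + (-27) = -270.
Reducing mod 7: -270 ≡ 3 (mod 7).
Since F(a, b, c) ≡ 3 ≠ 0 (mod 7), P does NOT lie on the curve.


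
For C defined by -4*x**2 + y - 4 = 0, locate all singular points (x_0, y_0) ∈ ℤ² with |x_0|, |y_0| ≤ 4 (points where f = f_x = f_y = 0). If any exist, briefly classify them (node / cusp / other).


No singular points in the scanned grid; C is smooth there.

Compute partial derivatives:
  f_x = -8*x.
  f_y = 1.
f_y = 1 is a nonzero constant, so f_y never vanishes: no point (x, y) can satisfy f = f_x = f_y = 0. In particular no (x, y) ∈ {−4, ..., 4}² is singular; the curve is smooth.


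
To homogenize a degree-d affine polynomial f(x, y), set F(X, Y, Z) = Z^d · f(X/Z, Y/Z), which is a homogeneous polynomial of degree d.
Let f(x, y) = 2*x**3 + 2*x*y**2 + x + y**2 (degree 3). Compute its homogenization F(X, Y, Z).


F(X, Y, Z) = 2*X**3 + 2*X*Y**2 + X*Z**2 + Y**2*Z

deg(f) = 3.
Substitute x = X/Z, y = Y/Z into f, then multiply by Z^3.
  monomial 2·x^3·y^0 ↦ 2·X^3·Y^0·Z^0.
  monomial 2·x^1·y^2 ↦ 2·X^1·Y^2·Z^0.
  monomial 1·x^1·y^0 ↦ 1·X^1·Y^0·Z^2.
  monomial 1·x^0·y^2 ↦ 1·X^0·Y^2·Z^1.
Collecting: F(X, Y, Z) = 2*X**3 + 2*X*Y**2 + X*Z**2 + Y**2*Z.


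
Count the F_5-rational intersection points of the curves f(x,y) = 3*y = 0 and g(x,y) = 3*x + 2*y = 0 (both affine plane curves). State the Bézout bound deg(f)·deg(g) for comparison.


Common zeros: {(0, 0)}; count = 1; Bézout bound = 1.

deg(f) = 1, deg(g) = 1, so Bézout bound = 1.
Scan x ∈ F_5. For each x, list the y ∈ F_5 with f(x, y) ≡ 0 and those with g(x, y) ≡ 0 (mod 5); the common zeros in that column are the intersection.
  x = 0: f ≡ 0 at y ∈ {0}; g ≡ 0 at y ∈ {0}; common: {0}.
  x = 1: f ≡ 0 at y ∈ {0}; g ≡ 0 at y ∈ {1}; common: ∅.
  x = 2: f ≡ 0 at y ∈ {0}; g ≡ 0 at y ∈ {2}; common: ∅.
  x = 3: f ≡ 0 at y ∈ {0}; g ≡ 0 at y ∈ {3}; common: ∅.
  x = 4: f ≡ 0 at y ∈ {0}; g ≡ 0 at y ∈ {4}; common: ∅.
Collecting: common zeros = {(0, 0)}, so the count is 1.
Comparison with the Bézout bound: 1 ≤ 1 = deg(f)·deg(g), as expected for curves with no common component (the bound is attained).


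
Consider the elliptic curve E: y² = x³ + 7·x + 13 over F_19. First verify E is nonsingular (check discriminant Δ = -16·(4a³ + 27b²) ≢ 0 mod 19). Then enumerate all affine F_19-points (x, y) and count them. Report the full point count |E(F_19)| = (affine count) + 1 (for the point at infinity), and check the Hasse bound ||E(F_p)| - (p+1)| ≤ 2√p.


Affine points = {(2, 4), (2, 15), (3, 2), (3, 17), (6, 9), (6, 10), (7, 5), (7, 14), (8, 7), (8, 12), (9, 8), (9, 11), (10, 0), (12, 1), (12, 18), (14, 9), (14, 10), (15, 4), (15, 15), (18, 9), (18, 10)}; affine count = 21; |E(F_19)| = 22.

Discriminant check: Δ ∝ 4a³ + 27b² = 4·7³ + 27·13² = 4·343 + 27·169 ≡ 7 (mod 19). Nonzero ⇒ E is nonsingular.
For each x ∈ F_19, compute rhs = x³ + 7·x + 13 mod 19, then count y ∈ F_19 with y² ≡ rhs.
  x = 0: rhs = 13, matching y values: none (0 points).
  x = 1: rhs = 2, matching y values: none (0 points).
  x = 2: rhs = 16, matching y values: 4, 15 (2 points).
  x = 3: rhs = 4, matching y values: 2, 17 (2 points).
  x = 4: rhs = 10, matching y values: none (0 points).
  x = 5: rhs = 2, matching y values: none (0 points).
  x = 6: rhs = 5, matching y values: 9, 10 (2 points).
  x = 7: rhs = 6, matching y values: 5, 14 (2 points).
  x = 8: rhs = 11, matching y values: 7, 12 (2 points).
  x = 9: rhs = 7, matching y values: 8, 11 (2 points).
  x = 10: rhs = 0, matching y values: 0 (1 points).
  x = 11: rhs = 15, matching y values: none (0 points).
  x = 12: rhs = 1, matching y values: 1, 18 (2 points).
  x = 13: rhs = 2, matching y values: none (0 points).
  x = 14: rhs = 5, matching y values: 9, 10 (2 points).
  x = 15: rhs = 16, matching y values: 4, 15 (2 points).
  x = 16: rhs = 3, matching y values: none (0 points).
  x = 17: rhs = 10, matching y values: none (0 points).
  x = 18: rhs = 5, matching y values: 9, 10 (2 points).
Total affine count: 21.
Full point count |E(F_19)| = 21 + 1 = 22.
Hasse bound: |22 − (19+1)| = |2| = 2 ≤ 2√19 ≈ 8.7178 ✓.


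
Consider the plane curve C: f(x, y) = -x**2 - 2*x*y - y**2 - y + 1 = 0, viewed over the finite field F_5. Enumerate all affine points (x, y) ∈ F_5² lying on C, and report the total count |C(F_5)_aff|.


Affine F_5-points: {(0, 2), (1, 0), (1, 2), (4, 0), (4, 1)}; count = 5.

For each of the 25 pairs (x, y) ∈ F_5², evaluate f(x, y) mod 5. Record the zeros.
  x = 0: [0↦1, 1↦4, 2↦0, 3↦4, 4↦1]  zeros at y ∈ {2}
  x = 1: [0↦0, 1↦1, 2↦0, 3↦2, 4↦2]  zeros at y ∈ {0, 2}
  x = 2: [0↦2, 1↦1, 2↦3, 3↦3, 4↦1]  zeros at y ∈ ∅
  x = 3: [0↦2, 1↦4, 2↦4, 3↦2, 4↦3]  zeros at y ∈ ∅
  x = 4: [0↦0, 1↦0, 2↦3, 3↦4, 4↦3]  zeros at y ∈ {0, 1}
Collecting zeros: affine points = {(0, 2), (1, 0), (1, 2), (4, 0), (4, 1)}.
Total count |C(F_5)_aff| = 5.


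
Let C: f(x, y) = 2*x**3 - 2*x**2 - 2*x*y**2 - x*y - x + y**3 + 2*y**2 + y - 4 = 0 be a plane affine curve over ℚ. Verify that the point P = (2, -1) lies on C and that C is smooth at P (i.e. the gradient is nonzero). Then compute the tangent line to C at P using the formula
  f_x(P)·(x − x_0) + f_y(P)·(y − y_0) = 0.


Tangent line at P: 14*x + 6*y - 22 = 0.

Step 1: f(2, -1) = 0, so P lies on C.
Step 2: partial derivatives
  f_x(x, y) = 6*x**2 - 4*x - 2*y**2 - y - 1, f_y(x, y) = -4*x*y - x + 3*y**2 + 4*y + 1.
  f_x(P) = 14, f_y(P) = 6 (gradient nonzero, so P is smooth).
Step 3: tangent line at P: 14·(x − 2) + 6·(y − -1) = 0.
Expanding: 14*x + 6*y - 22 = 0.


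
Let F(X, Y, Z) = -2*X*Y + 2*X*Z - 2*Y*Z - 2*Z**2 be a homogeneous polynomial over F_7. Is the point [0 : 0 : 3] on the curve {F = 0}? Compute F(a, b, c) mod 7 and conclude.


F(0,0,3) ≡ 3 (mod 7); P is NOT on the curve.

Evaluate F(0, 0, 3) term-by-term (mod 7).
  -2*X*Y ↦ -2·0·0·1 = 0
  2*X*Z ↦ 2·0·1·3 = 0
  -2*Y*Z ↦ -2·1·0·3 = 0
  -2*Z**2 ↦ -2·1·1·9 = -18
Sum: F(0, 0, 3) = (0) + (0) + (0) + (-18) = -18.
Reducing mod 7: -18 ≡ 3 (mod 7).
Since F(a, b, c) ≡ 3 ≠ 0 (mod 7), P does NOT lie on the curve.


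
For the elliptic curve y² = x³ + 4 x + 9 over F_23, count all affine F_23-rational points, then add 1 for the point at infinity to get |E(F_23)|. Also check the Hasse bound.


Affine points = {(0, 3), (0, 20), (2, 5), (2, 18), (3, 5), (3, 18), (5, 4), (5, 19), (7, 9), (7, 14), (8, 1), (8, 22), (11, 2), (11, 21), (13, 2), (13, 21), (14, 7), (14, 16), (16, 11), (16, 12), (18, 5), (18, 18), (20, 4), (20, 19), (21, 4), (21, 19), (22, 2), (22, 21)}; affine count = 28; |E(F_23)| = 29.

Discriminant check: Δ ∝ 4a³ + 27b² = 4·4³ + 27·9² = 4·64 + 27·81 ≡ 5 (mod 23). Nonzero ⇒ E is nonsingular.
For each x ∈ F_23, compute rhs = x³ + 4·x + 9 mod 23, then count y ∈ F_23 with y² ≡ rhs.
  x = 0: rhs = 9, matching y values: 3, 20 (2 points).
  x = 1: rhs = 14, matching y values: none (0 points).
  x = 2: rhs = 2, matching y values: 5, 18 (2 points).
  x = 3: rhs = 2, matching y values: 5, 18 (2 points).
  x = 4: rhs = 20, matching y values: none (0 points).
  x = 5: rhs = 16, matching y values: 4, 19 (2 points).
  x = 6: rhs = 19, matching y values: none (0 points).
  x = 7: rhs = 12, matching y values: 9, 14 (2 points).
  x = 8: rhs = 1, matching y values: 1, 22 (2 points).
  x = 9: rhs = 15, matching y values: none (0 points).
  x = 10: rhs = 14, matching y values: none (0 points).
  x = 11: rhs = 4, matching y values: 2, 21 (2 points).
  x = 12: rhs = 14, matching y values: none (0 points).
  x = 13: rhs = 4, matching y values: 2, 21 (2 points).
  x = 14: rhs = 3, matching y values: 7, 16 (2 points).
  x = 15: rhs = 17, matching y values: none (0 points).
  x = 16: rhs = 6, matching y values: 11, 12 (2 points).
  x = 17: rhs = 22, matching y values: none (0 points).
  x = 18: rhs = 2, matching y values: 5, 18 (2 points).
  x = 19: rhs = 21, matching y values: none (0 points).
  x = 20: rhs = 16, matching y values: 4, 19 (2 points).
  x = 21: rhs = 16, matching y values: 4, 19 (2 points).
  x = 22: rhs = 4, matching y values: 2, 21 (2 points).
Total affine count: 28.
Full point count |E(F_23)| = 28 + 1 = 29.
Hasse bound: |29 − (23+1)| = |5| = 5 ≤ 2√23 ≈ 9.5917 ✓.


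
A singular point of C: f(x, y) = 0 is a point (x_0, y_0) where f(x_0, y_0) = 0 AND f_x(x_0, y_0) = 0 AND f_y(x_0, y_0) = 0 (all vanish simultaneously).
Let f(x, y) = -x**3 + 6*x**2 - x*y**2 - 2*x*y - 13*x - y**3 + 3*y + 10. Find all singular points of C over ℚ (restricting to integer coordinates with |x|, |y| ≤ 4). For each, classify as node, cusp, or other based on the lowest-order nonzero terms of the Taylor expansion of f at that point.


Singular points: {(2, -1)}; classification: cusp.

Compute partial derivatives:
  f_x = -3*x**2 + 12*x - y**2 - 2*y - 13.
  f_y = -2*x*y - 2*x - 3*y**2 + 3.
Scan x_0 ∈ {−4, ..., 4}. For each x_0, f_y(x_0, y) is a polynomial in y; find its integer roots y ∈ {−4, ..., 4}, then test f_x and f at those candidates.
  x = -4: f_y(-4, y) = -3*y**2 + 8*y + 11; vanishes at y ∈ {-1}. (-4, -1): f_x = -108 ≠ 0.
  x = -3: f_y(-3, y) = -3*y**2 + 6*y + 9; vanishes at y ∈ {-1, 3}. (-3, -1): f_x = -75 ≠ 0; (-3, 3): f_x = -91 ≠ 0.
  x = -2: f_y(-2, y) = -3*y**2 + 4*y + 7; vanishes at y ∈ {-1}. (-2, -1): f_x = -48 ≠ 0.
  x = -1: f_y(-1, y) = -3*y**2 + 2*y + 5; vanishes at y ∈ {-1}. (-1, -1): f_x = -27 ≠ 0.
  x = 0: f_y(0, y) = 3 - 3*y**2; vanishes at y ∈ {-1, 1}. (0, -1): f_x = -12 ≠ 0; (0, 1): f_x = -16 ≠ 0.
  x = 1: f_y(1, y) = -3*y**2 - 2*y + 1; vanishes at y ∈ {-1}. (1, -1): f_x = -3 ≠ 0.
  x = 2: f_y(2, y) = -3*y**2 - 4*y - 1; vanishes at y ∈ {-1}. (2, -1): f_x = 0, f = 0 — SINGULAR.
  x = 3: f_y(3, y) = -3*y**2 - 6*y - 3; vanishes at y ∈ {-1}. (3, -1): f_x = -3 ≠ 0.
  x = 4: f_y(4, y) = -3*y**2 - 8*y - 5; vanishes at y ∈ {-1}. (4, -1): f_x = -12 ≠ 0.
Only singular point on the grid: (2, -1).
Classify: substitute x = 2 + u, y = -1 + v and expand: f = -u**3 - u*v**2 - v**3 + v**2.
No constant or linear terms (consistent with a singular point). Quadratic part: v**2. Cubic part: -u**3 - u*v**2 - v**3.
The quadratic part v**2 is a perfect square, so there is a single (double) tangent line v = 0, i.e. y = -1. Restricting the cubic part to that line (v = 0) leaves -u**3 ≠ 0, so f is not divisible by v and the branch is v² ≈ u**3 to lowest order — this is a cusp.
Classification: cusp.


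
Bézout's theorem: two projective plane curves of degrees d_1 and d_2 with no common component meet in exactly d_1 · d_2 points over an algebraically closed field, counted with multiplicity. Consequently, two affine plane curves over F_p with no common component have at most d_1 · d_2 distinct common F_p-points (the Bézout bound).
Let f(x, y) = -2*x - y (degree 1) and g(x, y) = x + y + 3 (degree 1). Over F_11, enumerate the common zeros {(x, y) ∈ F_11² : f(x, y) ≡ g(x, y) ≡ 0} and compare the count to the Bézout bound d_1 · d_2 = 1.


Common zeros: {(3, 5)}; count = 1; Bézout bound = 1.

deg(f) = 1, deg(g) = 1, so Bézout bound = 1.
Scan x ∈ F_11. For each x, list the y ∈ F_11 with f(x, y) ≡ 0 and those with g(x, y) ≡ 0 (mod 11); the common zeros in that column are the intersection.
  x = 0: f ≡ 0 at y ∈ {0}; g ≡ 0 at y ∈ {8}; common: ∅.
  x = 1: f ≡ 0 at y ∈ {9}; g ≡ 0 at y ∈ {7}; common: ∅.
  x = 2: f ≡ 0 at y ∈ {7}; g ≡ 0 at y ∈ {6}; common: ∅.
  x = 3: f ≡ 0 at y ∈ {5}; g ≡ 0 at y ∈ {5}; common: {5}.
  x = 4: f ≡ 0 at y ∈ {3}; g ≡ 0 at y ∈ {4}; common: ∅.
  x = 5: f ≡ 0 at y ∈ {1}; g ≡ 0 at y ∈ {3}; common: ∅.
  x = 6: f ≡ 0 at y ∈ {10}; g ≡ 0 at y ∈ {2}; common: ∅.
  x = 7: f ≡ 0 at y ∈ {8}; g ≡ 0 at y ∈ {1}; common: ∅.
  x = 8: f ≡ 0 at y ∈ {6}; g ≡ 0 at y ∈ {0}; common: ∅.
  x = 9: f ≡ 0 at y ∈ {4}; g ≡ 0 at y ∈ {10}; common: ∅.
  x = 10: f ≡ 0 at y ∈ {2}; g ≡ 0 at y ∈ {9}; common: ∅.
Collecting: common zeros = {(3, 5)}, so the count is 1.
Comparison with the Bézout bound: 1 ≤ 1 = deg(f)·deg(g), as expected for curves with no common component (the bound is attained).


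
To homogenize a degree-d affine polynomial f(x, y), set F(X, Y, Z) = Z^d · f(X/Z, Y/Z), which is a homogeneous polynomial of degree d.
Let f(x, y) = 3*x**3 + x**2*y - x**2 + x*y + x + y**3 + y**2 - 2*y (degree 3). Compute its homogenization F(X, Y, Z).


F(X, Y, Z) = 3*X**3 + X**2*Y - X**2*Z + X*Y*Z + X*Z**2 + Y**3 + Y**2*Z - 2*Y*Z**2

deg(f) = 3.
Substitute x = X/Z, y = Y/Z into f, then multiply by Z^3.
  monomial 3·x^3·y^0 ↦ 3·X^3·Y^0·Z^0.
  monomial 1·x^2·y^1 ↦ 1·X^2·Y^1·Z^0.
  monomial -1·x^2·y^0 ↦ -1·X^2·Y^0·Z^1.
  monomial 1·x^1·y^1 ↦ 1·X^1·Y^1·Z^1.
  monomial 1·x^1·y^0 ↦ 1·X^1·Y^0·Z^2.
  monomial 1·x^0·y^3 ↦ 1·X^0·Y^3·Z^0.
  monomial 1·x^0·y^2 ↦ 1·X^0·Y^2·Z^1.
  monomial -2·x^0·y^1 ↦ -2·X^0·Y^1·Z^2.
Collecting: F(X, Y, Z) = 3*X**3 + X**2*Y - X**2*Z + X*Y*Z + X*Z**2 + Y**3 + Y**2*Z - 2*Y*Z**2.


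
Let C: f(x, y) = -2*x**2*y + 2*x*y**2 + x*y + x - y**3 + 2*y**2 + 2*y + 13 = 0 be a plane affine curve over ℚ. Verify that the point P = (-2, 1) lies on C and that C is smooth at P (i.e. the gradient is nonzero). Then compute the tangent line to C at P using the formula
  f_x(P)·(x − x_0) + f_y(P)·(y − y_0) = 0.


Tangent line at P: 12*x - 15*y + 39 = 0.

Step 1: f(-2, 1) = 0, so P lies on C.
Step 2: partial derivatives
  f_x(x, y) = -4*x*y + 2*y**2 + y + 1, f_y(x, y) = -2*x**2 + 4*x*y + x - 3*y**2 + 4*y + 2.
  f_x(P) = 12, f_y(P) = -15 (gradient nonzero, so P is smooth).
Step 3: tangent line at P: 12·(x − -2) + -15·(y − 1) = 0.
Expanding: 12*x - 15*y + 39 = 0.


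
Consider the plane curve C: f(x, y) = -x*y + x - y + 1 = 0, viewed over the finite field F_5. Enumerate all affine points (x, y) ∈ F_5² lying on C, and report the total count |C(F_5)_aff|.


Affine F_5-points: {(0, 1), (1, 1), (2, 1), (3, 1), (4, 0), (4, 1), (4, 2), (4, 3), (4, 4)}; count = 9.

For each of the 25 pairs (x, y) ∈ F_5², evaluate f(x, y) mod 5. Record the zeros.
  x = 0: [0↦1, 1↦0, 2↦4, 3↦3, 4↦2]  zeros at y ∈ {1}
  x = 1: [0↦2, 1↦0, 2↦3, 3↦1, 4↦4]  zeros at y ∈ {1}
  x = 2: [0↦3, 1↦0, 2↦2, 3↦4, 4↦1]  zeros at y ∈ {1}
  x = 3: [0↦4, 1↦0, 2↦1, 3↦2, 4↦3]  zeros at y ∈ {1}
  x = 4: [0↦0, 1↦0, 2↦0, 3↦0, 4↦0]  zeros at y ∈ {0, 1, 2, 3, 4}
Collecting zeros: affine points = {(0, 1), (1, 1), (2, 1), (3, 1), (4, 0), (4, 1), (4, 2), (4, 3), (4, 4)}.
Total count |C(F_5)_aff| = 9.


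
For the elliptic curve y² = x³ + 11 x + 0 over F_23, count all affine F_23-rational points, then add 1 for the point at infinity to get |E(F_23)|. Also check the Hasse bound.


Affine points = {(0, 0), (1, 9), (1, 14), (4, 4), (4, 19), (6, 11), (6, 12), (7, 11), (7, 12), (8, 5), (8, 18), (9, 0), (10, 11), (10, 12), (11, 7), (11, 16), (14, 0), (18, 2), (18, 21), (20, 3), (20, 20), (21, 4), (21, 19)}; affine count = 23; |E(F_23)| = 24.

Discriminant check: Δ ∝ 4a³ + 27b² = 4·11³ + 27·0² = 4·1331 + 27·0 ≡ 11 (mod 23). Nonzero ⇒ E is nonsingular.
For each x ∈ F_23, compute rhs = x³ + 11·x + 0 mod 23, then count y ∈ F_23 with y² ≡ rhs.
  x = 0: rhs = 0, matching y values: 0 (1 points).
  x = 1: rhs = 12, matching y values: 9, 14 (2 points).
  x = 2: rhs = 7, matching y values: none (0 points).
  x = 3: rhs = 14, matching y values: none (0 points).
  x = 4: rhs = 16, matching y values: 4, 19 (2 points).
  x = 5: rhs = 19, matching y values: none (0 points).
  x = 6: rhs = 6, matching y values: 11, 12 (2 points).
  x = 7: rhs = 6, matching y values: 11, 12 (2 points).
  x = 8: rhs = 2, matching y values: 5, 18 (2 points).
  x = 9: rhs = 0, matching y values: 0 (1 points).
  x = 10: rhs = 6, matching y values: 11, 12 (2 points).
  x = 11: rhs = 3, matching y values: 7, 16 (2 points).
  x = 12: rhs = 20, matching y values: none (0 points).
  x = 13: rhs = 17, matching y values: none (0 points).
  x = 14: rhs = 0, matching y values: 0 (1 points).
  x = 15: rhs = 21, matching y values: none (0 points).
  x = 16: rhs = 17, matching y values: none (0 points).
  x = 17: rhs = 17, matching y values: none (0 points).
  x = 18: rhs = 4, matching y values: 2, 21 (2 points).
  x = 19: rhs = 7, matching y values: none (0 points).
  x = 20: rhs = 9, matching y values: 3, 20 (2 points).
  x = 21: rhs = 16, matching y values: 4, 19 (2 points).
  x = 22: rhs = 11, matching y values: none (0 points).
Total affine count: 23.
Full point count |E(F_23)| = 23 + 1 = 24.
Hasse bound: |24 − (23+1)| = |0| = 0 ≤ 2√23 ≈ 9.5917 ✓.


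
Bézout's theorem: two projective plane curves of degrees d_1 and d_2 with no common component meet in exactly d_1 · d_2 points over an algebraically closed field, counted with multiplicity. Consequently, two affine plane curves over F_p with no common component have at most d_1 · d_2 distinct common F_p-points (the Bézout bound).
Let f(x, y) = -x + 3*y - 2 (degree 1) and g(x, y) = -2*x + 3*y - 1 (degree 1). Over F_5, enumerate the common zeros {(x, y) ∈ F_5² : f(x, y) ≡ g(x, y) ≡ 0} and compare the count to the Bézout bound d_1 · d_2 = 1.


Common zeros: {(1, 1)}; count = 1; Bézout bound = 1.

deg(f) = 1, deg(g) = 1, so Bézout bound = 1.
Scan x ∈ F_5. For each x, list the y ∈ F_5 with f(x, y) ≡ 0 and those with g(x, y) ≡ 0 (mod 5); the common zeros in that column are the intersection.
  x = 0: f ≡ 0 at y ∈ {4}; g ≡ 0 at y ∈ {2}; common: ∅.
  x = 1: f ≡ 0 at y ∈ {1}; g ≡ 0 at y ∈ {1}; common: {1}.
  x = 2: f ≡ 0 at y ∈ {3}; g ≡ 0 at y ∈ {0}; common: ∅.
  x = 3: f ≡ 0 at y ∈ {0}; g ≡ 0 at y ∈ {4}; common: ∅.
  x = 4: f ≡ 0 at y ∈ {2}; g ≡ 0 at y ∈ {3}; common: ∅.
Collecting: common zeros = {(1, 1)}, so the count is 1.
Comparison with the Bézout bound: 1 ≤ 1 = deg(f)·deg(g), as expected for curves with no common component (the bound is attained).


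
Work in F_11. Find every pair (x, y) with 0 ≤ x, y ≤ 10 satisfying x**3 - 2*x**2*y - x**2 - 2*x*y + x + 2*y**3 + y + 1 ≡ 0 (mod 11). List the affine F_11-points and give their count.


Affine F_11-points: {(2, 7), (3, 0), (6, 0), (6, 5), (6, 6), (8, 2), (10, 3), (10, 5)}; count = 8.

For each of the 121 pairs (x, y) ∈ F_11², evaluate f(x, y) mod 11. Record the zeros.
  x = 0: [0↦1, 1↦4, 2↦8, 3↦3, 4↦1, 5↦3, 6↦10, 7↦1, 8↦10, 9↦5, 10↦9]  zeros at y ∈ ∅
  x = 1: [0↦2, 1↦1, 2↦1, 3↦3, 4↦8, 5↦6, 6↦9, 7↦7, 8↦1, 9↦3, 10↦3]  zeros at y ∈ ∅
  x = 2: [0↦7, 1↦9, 2↦1, 3↦6, 4↦3, 5↦4, 6↦10, 7↦0, 8↦8, 9↦2, 10↦5]  zeros at y ∈ {7}
  x = 3: [0↦0, 1↦1, 2↦3, 3↦7, 4↦3, 5↦3, 6↦8, 7↦8, 8↦4, 9↦8, 10↦10]  zeros at y ∈ {0}
  x = 4: [0↦9, 1↦5, 2↦2, 3↦1, 4↦3, 5↦9, 6↦9, 7↦4, 8↦6, 9↦5, 10↦2]  zeros at y ∈ ∅
  x = 5: [0↦7, 1↦5, 2↦4, 3↦5, 4↦9, 5↦6, 6↦8, 7↦5, 8↦9, 9↦10, 10↦9]  zeros at y ∈ ∅
  x = 6: [0↦0, 1↦7, 2↦4, 3↦3, 4↦5, 5↦0, 6↦0, 7↦6, 8↦8, 9↦7, 10↦4]  zeros at y ∈ {0, 5, 6}
  x = 7: [0↦5, 1↦6, 2↦8, 3↦1, 4↦8, 5↦8, 6↦2, 7↦2, 8↦9, 9↦2, 10↦4]  zeros at y ∈ ∅
  x = 8: [0↦6, 1↦8, 2↦0, 3↦5, 4↦2, 5↦3, 6↦9, 7↦10, 8↦7, 9↦1, 10↦4]  zeros at y ∈ {2}
  x = 9: [0↦9, 1↦8, 2↦8, 3↦10, 4↦4, 5↦2, 6↦5, 7↦3, 8↦8, 9↦10, 10↦10]  zeros at y ∈ ∅
  x = 10: [0↦9, 1↦1, 2↦5, 3↦0, 4↦9, 5↦0, 6↦7, 7↦9, 8↦7, 9↦2, 10↦6]  zeros at y ∈ {3, 5}
Collecting zeros: affine points = {(2, 7), (3, 0), (6, 0), (6, 5), (6, 6), (8, 2), (10, 3), (10, 5)}.
Total count |C(F_11)_aff| = 8.


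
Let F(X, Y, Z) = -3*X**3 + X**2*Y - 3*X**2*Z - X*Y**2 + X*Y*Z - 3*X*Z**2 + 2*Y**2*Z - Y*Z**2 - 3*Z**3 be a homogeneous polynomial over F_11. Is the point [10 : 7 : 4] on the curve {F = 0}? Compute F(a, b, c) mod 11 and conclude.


F(10,7,4) ≡ 1 (mod 11); P is NOT on the curve.

Evaluate F(10, 7, 4) term-by-term (mod 11).
  -3*X**3 ↦ -3·1000·1·1 = -3000
  X**2*Y ↦ 1·100·7·1 = 700
  -3*X**2*Z ↦ -3·100·1·4 = -1200
  -X*Y**2 ↦ -1·10·49·1 = -490
  X*Y*Z ↦ 1·10·7·4 = 280
  -3*X*Z**2 ↦ -3·10·1·16 = -480
  2*Y**2*Z ↦ 2·1·49·4 = 392
  -Y*Z**2 ↦ -1·1·7·16 = -112
  -3*Z**3 ↦ -3·1·1·64 = -192
Sum: F(10, 7, 4) = (-3000) + (700) + (-1200) + (-490) + (280) + (-480) + (392) + (-112) + (-192) = -4102.
Reducing mod 11: -4102 ≡ 1 (mod 11).
Since F(a, b, c) ≡ 1 ≠ 0 (mod 11), P does NOT lie on the curve.


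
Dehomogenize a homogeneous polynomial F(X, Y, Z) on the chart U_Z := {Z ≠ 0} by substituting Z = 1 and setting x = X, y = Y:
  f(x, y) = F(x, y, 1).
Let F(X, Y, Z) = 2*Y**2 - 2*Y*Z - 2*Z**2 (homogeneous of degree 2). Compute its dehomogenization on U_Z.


f(x, y) = 2*y**2 - 2*y - 2

On U_Z we set Z = 1. Each monomial c·X^i·Y^j·Z^k in F becomes c·x^i·y^j·1^k = c·x^i·y^j.
Substituting Z = 1: F(X, Y, 1) = 2*y**2 - 2*y - 2.
Note: deg(f) ≤ deg(F) = 2; strict inequality happens when F is divisible by Z (lost terms).


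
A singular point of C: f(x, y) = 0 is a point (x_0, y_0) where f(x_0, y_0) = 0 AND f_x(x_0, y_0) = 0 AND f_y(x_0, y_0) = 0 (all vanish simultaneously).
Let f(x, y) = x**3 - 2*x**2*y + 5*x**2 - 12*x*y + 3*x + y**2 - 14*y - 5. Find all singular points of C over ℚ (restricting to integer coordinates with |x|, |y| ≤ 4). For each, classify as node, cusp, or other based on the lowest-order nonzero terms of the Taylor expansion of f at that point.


Singular points: {(-3, -2)}; classification: cusp.

Compute partial derivatives:
  f_x = 3*x**2 - 4*x*y + 10*x - 12*y + 3.
  f_y = -2*x**2 - 12*x + 2*y - 14.
Scan x_0 ∈ {−4, ..., 4}. For each x_0, f_y(x_0, y) is a polynomial in y; find its integer roots y ∈ {−4, ..., 4}, then test f_x and f at those candidates.
  x = -4: f_y(-4, y) = 2*y + 2; vanishes at y ∈ {-1}. (-4, -1): f_x = 7 ≠ 0.
  x = -3: f_y(-3, y) = 2*y + 4; vanishes at y ∈ {-2}. (-3, -2): f_x = 0, f = 0 — SINGULAR.
  x = -2: f_y(-2, y) = 2*y + 2; vanishes at y ∈ {-1}. (-2, -1): f_x = -1 ≠ 0.
  x = -1: f_y(-1, y) = 2*y - 4; vanishes at y ∈ {2}. (-1, 2): f_x = -20 ≠ 0.
  x = 0: f_y(0, y) = 2*y - 14; no integer root y with |y| ≤ 4.
  x = 1: f_y(1, y) = 2*y - 28; no integer root y with |y| ≤ 4.
  x = 2: f_y(2, y) = 2*y - 46; no integer root y with |y| ≤ 4.
  x = 3: f_y(3, y) = 2*y - 68; no integer root y with |y| ≤ 4.
  x = 4: f_y(4, y) = 2*y - 94; no integer root y with |y| ≤ 4.
Only singular point on the grid: (-3, -2).
Classify: substitute x = -3 + u, y = -2 + v and expand: f = u**3 - 2*u**2*v + v**2.
No constant or linear terms (consistent with a singular point). Quadratic part: v**2. Cubic part: u**3 - 2*u**2*v.
The quadratic part v**2 is a perfect square, so there is a single (double) tangent line v = 0, i.e. y = -2. Restricting the cubic part to that line (v = 0) leaves u**3 ≠ 0, so f is not divisible by v and the branch is v² ≈ -u**3 to lowest order — this is a cusp.
Classification: cusp.


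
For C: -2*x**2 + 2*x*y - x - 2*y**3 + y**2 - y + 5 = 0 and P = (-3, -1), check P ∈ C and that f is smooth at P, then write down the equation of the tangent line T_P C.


Tangent line at P: 9*x - 15*y + 12 = 0.

Step 1: f(-3, -1) = 0, so P lies on C.
Step 2: partial derivatives
  f_x(x, y) = -4*x + 2*y - 1, f_y(x, y) = 2*x - 6*y**2 + 2*y - 1.
  f_x(P) = 9, f_y(P) = -15 (gradient nonzero, so P is smooth).
Step 3: tangent line at P: 9·(x − -3) + -15·(y − -1) = 0.
Expanding: 9*x - 15*y + 12 = 0.


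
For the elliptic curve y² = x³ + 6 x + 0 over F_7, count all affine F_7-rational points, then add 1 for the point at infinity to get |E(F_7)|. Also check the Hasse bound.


Affine points = {(0, 0), (1, 0), (4, 2), (4, 5), (5, 1), (5, 6), (6, 0)}; affine count = 7; |E(F_7)| = 8.

Discriminant check: Δ ∝ 4a³ + 27b² = 4·6³ + 27·0² = 4·216 + 27·0 ≡ 3 (mod 7). Nonzero ⇒ E is nonsingular.
For each x ∈ F_7, compute rhs = x³ + 6·x + 0 mod 7, then count y ∈ F_7 with y² ≡ rhs.
  x = 0: rhs = 0, matching y values: 0 (1 points).
  x = 1: rhs = 0, matching y values: 0 (1 points).
  x = 2: rhs = 6, matching y values: none (0 points).
  x = 3: rhs = 3, matching y values: none (0 points).
  x = 4: rhs = 4, matching y values: 2, 5 (2 points).
  x = 5: rhs = 1, matching y values: 1, 6 (2 points).
  x = 6: rhs = 0, matching y values: 0 (1 points).
Total affine count: 7.
Full point count |E(F_7)| = 7 + 1 = 8.
Hasse bound: |8 − (7+1)| = |0| = 0 ≤ 2√7 ≈ 5.2915 ✓.


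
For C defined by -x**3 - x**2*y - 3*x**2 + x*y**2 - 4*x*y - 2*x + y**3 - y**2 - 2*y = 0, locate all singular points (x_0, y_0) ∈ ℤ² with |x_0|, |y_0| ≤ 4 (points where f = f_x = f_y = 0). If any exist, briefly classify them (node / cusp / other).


Singular points: {(-1, 1)}; classification: node.

Compute partial derivatives:
  f_x = -3*x**2 - 2*x*y - 6*x + y**2 - 4*y - 2.
  f_y = -x**2 + 2*x*y - 4*x + 3*y**2 - 2*y - 2.
Scan x_0 ∈ {−4, ..., 4}. For each x_0, f_y(x_0, y) is a polynomial in y; find its integer roots y ∈ {−4, ..., 4}, then test f_x and f at those candidates.
  x = -4: f_y(-4, y) = 3*y**2 - 10*y - 2; no integer root y with |y| ≤ 4.
  x = -3: f_y(-3, y) = 3*y**2 - 8*y + 1; no integer root y with |y| ≤ 4.
  x = -2: f_y(-2, y) = 3*y**2 - 6*y + 2; no integer root y with |y| ≤ 4.
  x = -1: f_y(-1, y) = 3*y**2 - 4*y + 1; vanishes at y ∈ {1}. (-1, 1): f_x = 0, f = 0 — SINGULAR.
  x = 0: f_y(0, y) = 3*y**2 - 2*y - 2; no integer root y with |y| ≤ 4.
  x = 1: f_y(1, y) = 3*y**2 - 7; no integer root y with |y| ≤ 4.
  x = 2: f_y(2, y) = 3*y**2 + 2*y - 14; no integer root y with |y| ≤ 4.
  x = 3: f_y(3, y) = 3*y**2 + 4*y - 23; no integer root y with |y| ≤ 4.
  x = 4: f_y(4, y) = 3*y**2 + 6*y - 34; no integer root y with |y| ≤ 4.
Only singular point on the grid: (-1, 1).
Classify: substitute x = -1 + u, y = 1 + v and expand: f = -u**3 - u**2*v - u**2 + u*v**2 + v**3 + v**2.
No constant or linear terms (consistent with a singular point). Quadratic part: -u**2 + v**2. Cubic part: -u**3 - u**2*v + u*v**2 + v**3.
The quadratic part v**2 - u**2 = (v − u)(v + u) splits into two distinct linear factors, so there are two distinct tangent lines y − 1 = ±(x − -1) — this is a node (ordinary double point).
Classification: node.


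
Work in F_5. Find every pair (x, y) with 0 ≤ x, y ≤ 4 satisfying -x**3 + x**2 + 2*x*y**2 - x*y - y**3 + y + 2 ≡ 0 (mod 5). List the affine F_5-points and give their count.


Affine F_5-points: {(1, 4), (2, 1), (3, 3), (4, 3)}; count = 4.

For each of the 25 pairs (x, y) ∈ F_5², evaluate f(x, y) mod 5. Record the zeros.
  x = 0: [0↦2, 1↦2, 2↦1, 3↦3, 4↦2]  zeros at y ∈ ∅
  x = 1: [0↦2, 1↦3, 2↦2, 3↦3, 4↦0]  zeros at y ∈ {4}
  x = 2: [0↦3, 1↦0, 2↦4, 3↦4, 4↦4]  zeros at y ∈ {1}
  x = 3: [0↦4, 1↦2, 2↦1, 3↦0, 4↦3]  zeros at y ∈ {3}
  x = 4: [0↦4, 1↦3, 2↦2, 3↦0, 4↦1]  zeros at y ∈ {3}
Collecting zeros: affine points = {(1, 4), (2, 1), (3, 3), (4, 3)}.
Total count |C(F_5)_aff| = 4.
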